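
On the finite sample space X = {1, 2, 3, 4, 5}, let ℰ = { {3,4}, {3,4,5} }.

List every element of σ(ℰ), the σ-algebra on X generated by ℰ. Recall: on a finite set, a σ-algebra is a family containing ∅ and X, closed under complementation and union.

σ(ℰ) (8 sets): { {}, {5}, {1,2}, {3,4}, {1,2,5}, {3,4,5}, {1,2,3,4}, X }

Check:
Take S₀ = ℰ ∪ {∅, X} = { {}, {3,4}, {3,4,5}, X }.
Iteration 1 (2 new):
  {1,2}  = ᶜ of {3,4,5}
  {1,2,5}  = ᶜ of {3,4}
Iteration 2: 1 new —
  {1,2,3,4}  = {3,4} ∪ {1,2}
Iteration 3 adds 1:
  {5}  = ᶜ of {1,2,3,4}
Iteration 4 adds nothing — fixpoint reached.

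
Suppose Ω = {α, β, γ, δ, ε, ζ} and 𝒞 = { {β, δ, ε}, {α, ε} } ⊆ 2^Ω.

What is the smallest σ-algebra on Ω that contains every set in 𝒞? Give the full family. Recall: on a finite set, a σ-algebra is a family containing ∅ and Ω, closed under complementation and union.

σ(𝒞) (16 sets): { {}, {α}, {ε}, {α, ε}, {β, δ}, {γ, ζ}, {α, β, δ}, {α, γ, ζ}, {β, δ, ε}, {γ, ε, ζ}, {α, β, δ, ε}, {α, γ, ε, ζ}, {β, γ, δ, ζ}, {α, β, γ, δ, ζ}, {β, γ, δ, ε, ζ}, Ω }

Trace:
Start: 𝒞 ∪ {∅, Ω} = { {}, {α, ε}, {β, δ, ε}, Ω }.
Pass 1 adds 3:
  {α, γ, ζ}  = complement {β, δ, ε}
  {α, β, δ, ε}  = {β, δ, ε} ∪ {α, ε}
  {β, γ, δ, ζ}  = complement {α, ε}
  (now 7)
Pass 2: 4 new —
  {γ, ζ}  = complement {α, β, δ, ε}
  {α, γ, ε, ζ}  = {α, γ, ζ} ∪ {α, ε}
  {α, β, γ, δ, ζ}  = {β, γ, δ, ζ} ∪ {α, γ, ζ}
  {β, γ, δ, ε, ζ}  = {β, γ, δ, ζ} ∪ {β, δ, ε}
  (now 11)
Pass 3 (3 new):
  {α}  = complement {β, γ, δ, ε, ζ}
  {ε}  = complement {α, β, γ, δ, ζ}
  {β, δ}  = complement {α, γ, ε, ζ}
  (now 14)
Pass 4 adds 2:
  {α, β, δ}  = {β, δ} ∪ {α}
  {γ, ε, ζ}  = {γ, ζ} ∪ {ε}
  (now 16)
After Pass 5 the family is unchanged; done.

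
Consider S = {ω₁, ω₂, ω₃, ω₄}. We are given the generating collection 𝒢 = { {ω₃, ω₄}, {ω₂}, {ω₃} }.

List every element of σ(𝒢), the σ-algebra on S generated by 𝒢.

σ(𝒢) (16 sets): { {}, {ω₁}, {ω₂}, {ω₃}, {ω₄}, {ω₁, ω₂}, {ω₁, ω₃}, {ω₁, ω₄}, {ω₂, ω₃}, {ω₂, ω₄}, {ω₃, ω₄}, {ω₁, ω₂, ω₃}, {ω₁, ω₂, ω₄}, {ω₁, ω₃, ω₄}, {ω₂, ω₃, ω₄}, S }

Check:
Start: 𝒢 ∪ {∅, S} = { {}, {ω₂}, {ω₃}, {ω₃, ω₄}, S }.
Step 1: 5 new —
  {ω₁, ω₂}  = {ω₃, ω₄}ᶜ
  {ω₂, ω₃}  = {ω₃} ∪ {ω₂}
  {ω₁, ω₂, ω₄}  = {ω₃}ᶜ
  {ω₁, ω₃, ω₄}  = {ω₂}ᶜ
  {ω₂, ω₃, ω₄}  = {ω₃, ω₄} ∪ {ω₂}
  — 10 sets.
Step 2 adds 3:
  {ω₁}  = {ω₂, ω₃, ω₄}ᶜ
  {ω₁, ω₄}  = {ω₂, ω₃}ᶜ
  {ω₁, ω₂, ω₃}  = {ω₁, ω₂} ∪ {ω₃}
  — 13 sets.
Step 3: +2 →
  {ω₄}  = {ω₁, ω₂, ω₃}ᶜ
  {ω₁, ω₃}  = {ω₃} ∪ {ω₁}
  — 15 sets.
Step 4. New:
  {ω₂, ω₄}  = {ω₁, ω₃}ᶜ
  — 16 sets.
Step 5 adds nothing — fixpoint reached.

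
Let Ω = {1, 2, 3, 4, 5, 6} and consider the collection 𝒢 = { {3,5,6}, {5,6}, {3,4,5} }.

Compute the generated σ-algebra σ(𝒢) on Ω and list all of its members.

σ(𝒢) (32 sets): { ∅, {3}, {4}, {5}, {6}, {1,2}, {3,4}, {3,5}, {3,6}, {4,5}, {4,6}, {5,6}, {1,2,3}, {1,2,4}, {1,2,5}, {1,2,6}, {3,4,5}, {3,4,6}, {3,5,6}, {4,5,6}, {1,2,3,4}, {1,2,3,5}, {1,2,3,6}, {1,2,4,5}, {1,2,4,6}, {1,2,5,6}, {3,4,5,6}, {1,2,3,4,5}, {1,2,3,4,6}, {1,2,3,5,6}, {1,2,4,5,6}, Ω }

Derivation:
Begin from { ∅, {5,6}, {3,4,5}, {3,5,6}, Ω } (that is, 𝒢 plus ∅ and Ω).
Step 1: 4 new —
  {1,2,4}  = complement {3,5,6}
  {1,2,6}  = complement {3,4,5}
  {1,2,3,4}  = complement {5,6}
  {3,4,5,6}  = {3,4,5} ∪ {5,6}
  [9 total]
Step 2. New:
  {1,2}  = complement {3,4,5,6}
  {1,2,4,6}  = {1,2,4} ∪ {1,2,6}
  {1,2,5,6}  = {5,6} ∪ {1,2,6}
  {1,2,3,4,5}  = {3,4,5} ∪ {1,2,4}
  {1,2,3,4,6}  = {1,2,6} ∪ {1,2,3,4}
  {1,2,3,5,6}  = {3,5,6} ∪ {1,2,6}
  {1,2,4,5,6}  = {5,6} ∪ {1,2,4}
  [16 total]
Step 3. New:
  {3}  = complement {1,2,4,5,6}
  {4}  = complement {1,2,3,5,6}
  {5}  = complement {1,2,3,4,6}
  {6}  = complement {1,2,3,4,5}
  {3,4}  = complement {1,2,5,6}
  {3,5}  = complement {1,2,4,6}
  [22 total]
Step 4. New:
  {3,6}  = {6} ∪ {3}
  {4,5}  = {5} ∪ {4}
  {4,6}  = {6} ∪ {4}
  {1,2,3}  = {1,2} ∪ {3}
  {1,2,5}  = {1,2} ∪ {5}
  {3,4,6}  = {3,4} ∪ {6}
  {4,5,6}  = {5,6} ∪ {4}
  {1,2,3,5}  = {1,2} ∪ {3,5}
  {1,2,3,6}  = {3} ∪ {1,2,6}
  {1,2,4,5}  = {1,2,4} ∪ {5}
  [32 total]
Step 5: no new sets; the family is a σ-algebra.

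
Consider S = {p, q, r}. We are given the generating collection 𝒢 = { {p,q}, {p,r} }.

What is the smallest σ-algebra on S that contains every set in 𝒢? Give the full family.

|σ(𝒢)| = 8.  σ(𝒢) = { ∅, {p}, {q}, {r}, {p,q}, {p,r}, {q,r}, S }

Derivation:
Seed the family with 𝒢 together with ∅ and S: { ∅, {p,q}, {p,r}, S }.
Pass 1 (2 new):
  {q}  = S∖{p,r}
  {r}  = S∖{p,q}
Pass 2: 1 new —
  {q,r}  = {r} ∪ {q}
Pass 3: +1 →
  {p}  = S∖{q,r}
After Pass 4 the family is unchanged; done.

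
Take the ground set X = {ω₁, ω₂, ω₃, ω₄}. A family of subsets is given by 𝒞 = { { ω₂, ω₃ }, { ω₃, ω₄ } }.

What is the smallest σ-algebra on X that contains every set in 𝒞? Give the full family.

|σ(𝒞)| = 16.  σ(𝒞) = { {  }, { ω₁ }, { ω₂ }, { ω₃ }, { ω₄ }, { ω₁, ω₂ }, { ω₁, ω₃ }, { ω₁, ω₄ }, { ω₂, ω₃ }, { ω₂, ω₄ }, { ω₃, ω₄ }, { ω₁, ω₂, ω₃ }, { ω₁, ω₂, ω₄ }, { ω₁, ω₃, ω₄ }, { ω₂, ω₃, ω₄ }, X }

Check:
Initial family (4 sets): { {  }, { ω₂, ω₃ }, { ω₃, ω₄ }, X }.
Iteration 1 (3 new):
  { ω₁, ω₂ }  = complement { ω₃, ω₄ }
  { ω₁, ω₄ }  = complement { ω₂, ω₃ }
  { ω₂, ω₃, ω₄ }  = { ω₃, ω₄ } ∪ { ω₂, ω₃ }
Iteration 2. New:
  { ω₁ }  = complement { ω₂, ω₃, ω₄ }
  { ω₁, ω₂, ω₃ }  = { ω₂, ω₃ } ∪ { ω₁, ω₂ }
  { ω₁, ω₂, ω₄ }  = { ω₁, ω₄ } ∪ { ω₁, ω₂ }
  { ω₁, ω₃, ω₄ }  = { ω₃, ω₄ } ∪ { ω₁, ω₄ }
Iteration 3 adds 3:
  { ω₂ }  = complement { ω₁, ω₃, ω₄ }
  { ω₃ }  = complement { ω₁, ω₂, ω₄ }
  { ω₄ }  = complement { ω₁, ω₂, ω₃ }
Iteration 4: +2 →
  { ω₁, ω₃ }  = { ω₃ } ∪ { ω₁ }
  { ω₂, ω₄ }  = { ω₄ } ∪ { ω₂ }
After Iteration 5 the family is unchanged; done.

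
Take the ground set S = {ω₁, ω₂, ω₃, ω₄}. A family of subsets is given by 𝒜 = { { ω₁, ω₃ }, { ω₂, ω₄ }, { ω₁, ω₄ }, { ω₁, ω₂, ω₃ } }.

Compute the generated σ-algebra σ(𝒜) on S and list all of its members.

Seed the family with 𝒜 together with ∅ and S: { {}, { ω₁, ω₃ }, { ω₁, ω₄ }, { ω₂, ω₄ }, { ω₁, ω₂, ω₃ }, S }.
Round 1: +4 →
  { ω₄ }  = S∖{ ω₁, ω₂, ω₃ }
  { ω₂, ω₃ }  = S∖{ ω₁, ω₄ }
  { ω₁, ω₂, ω₄ }  = { ω₁, ω₄ } ∪ { ω₂, ω₄ }
  { ω₁, ω₃, ω₄ }  = { ω₁, ω₄ } ∪ { ω₁, ω₃ }
Round 2 adds 3:
  { ω₂ }  = S∖{ ω₁, ω₃, ω₄ }
  { ω₃ }  = S∖{ ω₁, ω₂, ω₄ }
  { ω₂, ω₃, ω₄ }  = { ω₂, ω₃ } ∪ { ω₄ }
Round 3: +2 →
  { ω₁ }  = S∖{ ω₂, ω₃, ω₄ }
  { ω₃, ω₄ }  = { ω₃ } ∪ { ω₄ }
Round 4 (1 new):
  { ω₁, ω₂ }  = S∖{ ω₃, ω₄ }
Round 5 adds nothing — fixpoint reached.

Hence σ(𝒜) has 16 members: { {}, { ω₁ }, { ω₂ }, { ω₃ }, { ω₄ }, { ω₁, ω₂ }, { ω₁, ω₃ }, { ω₁, ω₄ }, { ω₂, ω₃ }, { ω₂, ω₄ }, { ω₃, ω₄ }, { ω₁, ω₂, ω₃ }, { ω₁, ω₂, ω₄ }, { ω₁, ω₃, ω₄ }, { ω₂, ω₃, ω₄ }, S }.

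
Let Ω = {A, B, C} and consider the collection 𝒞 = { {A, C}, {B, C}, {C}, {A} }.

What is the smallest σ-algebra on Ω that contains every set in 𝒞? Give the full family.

|σ(𝒞)| = 8.  σ(𝒞) = { {}, {A}, {B}, {C}, {A, B}, {A, C}, {B, C}, Ω }

Derivation:
Seed the family with 𝒞 together with ∅ and Ω: { {}, {A}, {C}, {A, C}, {B, C}, Ω }.
Iteration 1 adds 2:
  {B}  = ᶜ of {A, C}
  {A, B}  = ᶜ of {C}
  (now 8)
Iteration 2: stable.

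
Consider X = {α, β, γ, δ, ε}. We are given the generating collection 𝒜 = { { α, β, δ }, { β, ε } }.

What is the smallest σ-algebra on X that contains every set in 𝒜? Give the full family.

σ(𝒜) = { {}, { β }, { γ }, { ε }, { α, δ }, { β, γ }, { β, ε }, { γ, ε }, { α, β, δ }, { α, γ, δ }, { α, δ, ε }, { β, γ, ε }, { α, β, γ, δ }, { α, β, δ, ε }, { α, γ, δ, ε }, X }

Check:
Begin from { {}, { β, ε }, { α, β, δ }, X } (that is, 𝒜 plus ∅ and X).
Step 1: +3 →
  { γ, ε }  = ᶜ of { α, β, δ }
  { α, γ, δ }  = ᶜ of { β, ε }
  { α, β, δ, ε }  = { β, ε } ∪ { α, β, δ }
  |family| = 7
Step 2: 4 new —
  { γ }  = ᶜ of { α, β, δ, ε }
  { β, γ, ε }  = { β, ε } ∪ { γ, ε }
  { α, β, γ, δ }  = { α, γ, δ } ∪ { α, β, δ }
  { α, γ, δ, ε }  = { α, γ, δ } ∪ { γ, ε }
  |family| = 11
Step 3: +3 →
  { β }  = ᶜ of { α, γ, δ, ε }
  { ε }  = ᶜ of { α, β, γ, δ }
  { α, δ }  = ᶜ of { β, γ, ε }
  |family| = 14
Step 4 (2 new):
  { β, γ }  = { γ } ∪ { β }
  { α, δ, ε }  = { α, δ } ∪ { ε }
  |family| = 16
Step 5 adds nothing — fixpoint reached.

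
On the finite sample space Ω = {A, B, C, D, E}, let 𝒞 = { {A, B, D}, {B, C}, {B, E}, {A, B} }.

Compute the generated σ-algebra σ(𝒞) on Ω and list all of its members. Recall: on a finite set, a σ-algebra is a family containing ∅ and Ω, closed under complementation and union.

Take S₀ = 𝒞 ∪ {∅, Ω} = { ∅, {A, B}, {B, C}, {B, E}, {A, B, D}, Ω }.
Step 1 (9 new):
  {C, E}  = {A, B, D}ᶜ
  {A, B, C}  = {B, C} ∪ {A, B}
  {A, B, E}  = {B, E} ∪ {A, B}
  {A, C, D}  = {B, E}ᶜ
  {A, D, E}  = {B, C}ᶜ
  {B, C, E}  = {B, E} ∪ {B, C}
  {C, D, E}  = {A, B}ᶜ
  {A, B, C, D}  = {B, C} ∪ {A, B, D}
  {A, B, D, E}  = {B, E} ∪ {A, B, D}
  (now 15)
Step 2 adds 8:
  {C}  = {A, B, D, E}ᶜ
  {E}  = {A, B, C, D}ᶜ
  {A, D}  = {B, C, E}ᶜ
  {C, D}  = {A, B, E}ᶜ
  {D, E}  = {A, B, C}ᶜ
  {A, B, C, E}  = {B, E} ∪ {A, B, C}
  {A, C, D, E}  = {A, D, E} ∪ {C, D, E}
  {B, C, D, E}  = {B, E} ∪ {C, D, E}
  (now 23)
Step 3: 5 new —
  {A}  = {B, C, D, E}ᶜ
  {B}  = {A, C, D, E}ᶜ
  {D}  = {A, B, C, E}ᶜ
  {B, C, D}  = {C, D} ∪ {B, C}
  {B, D, E}  = {B, E} ∪ {D, E}
  (now 28)
Step 4: +4 →
  {A, C}  = {B, D, E}ᶜ
  {A, E}  = {B, C, D}ᶜ
  {B, D}  = {B} ∪ {D}
  {A, C, E}  = {C, E} ∪ {A}
  (now 32)
Step 5 adds nothing — fixpoint reached.

Therefore σ(𝒞) = { ∅, {A}, {B}, {C}, {D}, {E}, {A, B}, {A, C}, {A, D}, {A, E}, {B, C}, {B, D}, {B, E}, {C, D}, {C, E}, {D, E}, {A, B, C}, {A, B, D}, {A, B, E}, {A, C, D}, {A, C, E}, {A, D, E}, {B, C, D}, {B, C, E}, {B, D, E}, {C, D, E}, {A, B, C, D}, {A, B, C, E}, {A, B, D, E}, {A, C, D, E}, {B, C, D, E}, Ω } (|σ(𝒞)| = 32).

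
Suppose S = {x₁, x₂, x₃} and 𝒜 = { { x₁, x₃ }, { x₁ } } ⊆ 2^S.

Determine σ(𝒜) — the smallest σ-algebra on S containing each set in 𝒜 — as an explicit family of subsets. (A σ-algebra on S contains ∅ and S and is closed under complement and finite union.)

Initial family (4 sets): { ∅, { x₁ }, { x₁, x₃ }, S }.
Pass 1 adds 2:
  { x₂ }  = S∖{ x₁, x₃ }
  { x₂, x₃ }  = S∖{ x₁ }
Pass 2 adds 1:
  { x₁, x₂ }  = { x₂ } ∪ { x₁ }
Pass 3 adds 1:
  { x₃ }  = S∖{ x₁, x₂ }
After Pass 4 the family is unchanged; done.

Therefore σ(𝒜) = { ∅, { x₁ }, { x₂ }, { x₃ }, { x₁, x₂ }, { x₁, x₃ }, { x₂, x₃ }, S } (|σ(𝒜)| = 8).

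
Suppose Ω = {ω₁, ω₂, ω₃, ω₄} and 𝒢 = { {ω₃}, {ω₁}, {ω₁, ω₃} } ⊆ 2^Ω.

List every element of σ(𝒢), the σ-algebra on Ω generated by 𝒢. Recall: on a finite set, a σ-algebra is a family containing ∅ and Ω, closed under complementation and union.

Seed the family with 𝒢 together with ∅ and Ω: { ∅, {ω₁}, {ω₃}, {ω₁, ω₃}, Ω }.
Round 1 (3 new):
  {ω₂, ω₄}  = Ω∖{ω₁, ω₃}
  {ω₁, ω₂, ω₄}  = Ω∖{ω₃}
  {ω₂, ω₃, ω₄}  = Ω∖{ω₁}
  [8 total]
Round 2: stable.

σ(𝒢) = { ∅, {ω₁}, {ω₃}, {ω₁, ω₃}, {ω₂, ω₄}, {ω₁, ω₂, ω₄}, {ω₂, ω₃, ω₄}, Ω }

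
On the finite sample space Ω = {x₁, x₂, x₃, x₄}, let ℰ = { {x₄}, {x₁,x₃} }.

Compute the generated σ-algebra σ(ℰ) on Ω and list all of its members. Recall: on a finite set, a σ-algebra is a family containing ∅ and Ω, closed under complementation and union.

Seed the family with ℰ together with ∅ and Ω: { ∅, {x₄}, {x₁,x₃}, Ω }.
Iteration 1. New:
  {x₂,x₄}  = complement {x₁,x₃}
  {x₁,x₂,x₃}  = complement {x₄}
  {x₁,x₃,x₄}  = {x₁,x₃} ∪ {x₄}
Iteration 2: 1 new —
  {x₂}  = complement {x₁,x₃,x₄}
After Iteration 3 the family is unchanged; done.

σ(ℰ) = { ∅, {x₂}, {x₄}, {x₁,x₃}, {x₂,x₄}, {x₁,x₂,x₃}, {x₁,x₃,x₄}, Ω }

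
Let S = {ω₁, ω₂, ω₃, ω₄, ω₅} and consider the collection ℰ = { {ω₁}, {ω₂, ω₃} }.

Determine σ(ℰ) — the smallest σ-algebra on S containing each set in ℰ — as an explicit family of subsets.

Seed the family with ℰ together with ∅ and S: { {}, {ω₁}, {ω₂, ω₃}, S }.
Iteration 1 adds 3:
  {ω₁, ω₂, ω₃}  = {ω₁} ∪ {ω₂, ω₃}
  {ω₁, ω₄, ω₅}  = ᶜ of {ω₂, ω₃}
  {ω₂, ω₃, ω₄, ω₅}  = ᶜ of {ω₁}
  (now 7)
Iteration 2. New:
  {ω₄, ω₅}  = ᶜ of {ω₁, ω₂, ω₃}
  (now 8)
Iteration 3 adds nothing — fixpoint reached.

|σ(ℰ)| = 8.  σ(ℰ) = { {}, {ω₁}, {ω₂, ω₃}, {ω₄, ω₅}, {ω₁, ω₂, ω₃}, {ω₁, ω₄, ω₅}, {ω₂, ω₃, ω₄, ω₅}, S }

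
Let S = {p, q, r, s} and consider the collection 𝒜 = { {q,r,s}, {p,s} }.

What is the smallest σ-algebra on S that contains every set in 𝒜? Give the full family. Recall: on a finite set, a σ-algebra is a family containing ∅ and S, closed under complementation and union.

σ(𝒜) (8 sets): { {}, {p}, {s}, {p,s}, {q,r}, {p,q,r}, {q,r,s}, S }

Trace:
Seed the family with 𝒜 together with ∅ and S: { {}, {p,s}, {q,r,s}, S }.
Step 1: +2 →
  {p}  = S∖{q,r,s}
  {q,r}  = S∖{p,s}
  — 6 sets.
Step 2 adds 1:
  {p,q,r}  = {q,r} ∪ {p}
  — 7 sets.
Step 3. New:
  {s}  = S∖{p,q,r}
  — 8 sets.
After Step 4 the family is unchanged; done.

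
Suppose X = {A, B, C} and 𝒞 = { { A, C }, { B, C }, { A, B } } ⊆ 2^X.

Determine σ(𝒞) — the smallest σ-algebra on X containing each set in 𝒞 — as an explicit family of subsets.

σ(𝒞) = { ∅, { A }, { B }, { C }, { A, B }, { A, C }, { B, C }, X }

Trace:
Take S₀ = 𝒞 ∪ {∅, X} = { ∅, { A, B }, { A, C }, { B, C }, X }.
Step 1: +3 →
  { A }  = X∖{ B, C }
  { B }  = X∖{ A, C }
  { C }  = X∖{ A, B }
  |family| = 8
Step 2: already closed under ᶜ and ∪.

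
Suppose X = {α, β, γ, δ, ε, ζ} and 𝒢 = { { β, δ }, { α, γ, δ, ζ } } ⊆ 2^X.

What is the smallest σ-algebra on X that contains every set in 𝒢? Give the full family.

Initial family (4 sets): { ∅, { β, δ }, { α, γ, δ, ζ }, X }.
Step 1. New:
  { β, ε }  = { α, γ, δ, ζ }ᶜ
  { α, γ, ε, ζ }  = { β, δ }ᶜ
  { α, β, γ, δ, ζ }  = { α, γ, δ, ζ } ∪ { β, δ }
  (now 7)
Step 2: 4 new —
  { ε }  = { α, β, γ, δ, ζ }ᶜ
  { β, δ, ε }  = { β, ε } ∪ { β, δ }
  { α, β, γ, ε, ζ }  = { α, γ, ε, ζ } ∪ { β, ε }
  { α, γ, δ, ε, ζ }  = { α, γ, ε, ζ } ∪ { α, γ, δ, ζ }
  (now 11)
Step 3 adds 3:
  { β }  = { α, γ, δ, ε, ζ }ᶜ
  { δ }  = { α, β, γ, ε, ζ }ᶜ
  { α, γ, ζ }  = { β, δ, ε }ᶜ
  (now 14)
Step 4 (2 new):
  { δ, ε }  = { δ } ∪ { ε }
  { α, β, γ, ζ }  = { α, γ, ζ } ∪ { β }
  (now 16)
Step 5: no new sets; the family is a σ-algebra.

σ(𝒢) = { ∅, { β }, { δ }, { ε }, { β, δ }, { β, ε }, { δ, ε }, { α, γ, ζ }, { β, δ, ε }, { α, β, γ, ζ }, { α, γ, δ, ζ }, { α, γ, ε, ζ }, { α, β, γ, δ, ζ }, { α, β, γ, ε, ζ }, { α, γ, δ, ε, ζ }, X }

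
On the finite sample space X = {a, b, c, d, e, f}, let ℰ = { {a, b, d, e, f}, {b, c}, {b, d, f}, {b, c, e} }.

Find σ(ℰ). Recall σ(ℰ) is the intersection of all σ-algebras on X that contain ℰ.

Start: ℰ ∪ {∅, X} = { {}, {b, c}, {b, c, e}, {b, d, f}, {a, b, d, e, f}, X }.
Pass 1. New:
  {c}  = X∖{a, b, d, e, f}
  {a, c, e}  = X∖{b, d, f}
  {a, d, f}  = X∖{b, c, e}
  {a, d, e, f}  = X∖{b, c}
  {b, c, d, f}  = {b, d, f} ∪ {b, c}
  {b, c, d, e, f}  = {b, d, f} ∪ {b, c, e}
  (now 12)
Pass 2. New:
  {a}  = X∖{b, c, d, e, f}
  {a, e}  = X∖{b, c, d, f}
  {a, b, c, e}  = {a, c, e} ∪ {b, c, e}
  {a, b, d, f}  = {b, d, f} ∪ {a, d, f}
  {a, c, d, f}  = {a, d, f} ∪ {c}
  {a, b, c, d, f}  = {a, d, f} ∪ {b, c}
  {a, c, d, e, f}  = {a, c, e} ∪ {a, d, e, f}
  (now 19)
Pass 3. New:
  {b}  = X∖{a, c, d, e, f}
  {e}  = X∖{a, b, c, d, f}
  {a, c}  = {c} ∪ {a}
  {b, e}  = X∖{a, c, d, f}
  {c, e}  = X∖{a, b, d, f}
  {d, f}  = X∖{a, b, c, e}
  {a, b, c}  = {b, c} ∪ {a}
  (now 26)
Pass 4. New:
  {a, b}  = {b} ∪ {a}
  {a, b, e}  = {b, e} ∪ {a, e}
  {c, d, f}  = {c} ∪ {d, f}
  {d, e, f}  = X∖{a, b, c}
  {b, d, e, f}  = X∖{a, c}
  {c, d, e, f}  = {c, e} ∪ {d, f}
  (now 32)
Pass 5: no new sets; the family is a σ-algebra.

σ(ℰ) = { {}, {a}, {b}, {c}, {e}, {a, b}, {a, c}, {a, e}, {b, c}, {b, e}, {c, e}, {d, f}, {a, b, c}, {a, b, e}, {a, c, e}, {a, d, f}, {b, c, e}, {b, d, f}, {c, d, f}, {d, e, f}, {a, b, c, e}, {a, b, d, f}, {a, c, d, f}, {a, d, e, f}, {b, c, d, f}, {b, d, e, f}, {c, d, e, f}, {a, b, c, d, f}, {a, b, d, e, f}, {a, c, d, e, f}, {b, c, d, e, f}, X }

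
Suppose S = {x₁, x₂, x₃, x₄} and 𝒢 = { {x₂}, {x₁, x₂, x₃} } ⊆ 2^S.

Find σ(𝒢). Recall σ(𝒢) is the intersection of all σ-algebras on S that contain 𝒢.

Initial family (4 sets): { {}, {x₂}, {x₁, x₂, x₃}, S }.
Iteration 1: 2 new —
  {x₄}  = complement {x₁, x₂, x₃}
  {x₁, x₃, x₄}  = complement {x₂}
Iteration 2 (1 new):
  {x₂, x₄}  = {x₄} ∪ {x₂}
Iteration 3 (1 new):
  {x₁, x₃}  = complement {x₂, x₄}
Iteration 4: stable.

|σ(𝒢)| = 8.  σ(𝒢) = { {}, {x₂}, {x₄}, {x₁, x₃}, {x₂, x₄}, {x₁, x₂, x₃}, {x₁, x₃, x₄}, S }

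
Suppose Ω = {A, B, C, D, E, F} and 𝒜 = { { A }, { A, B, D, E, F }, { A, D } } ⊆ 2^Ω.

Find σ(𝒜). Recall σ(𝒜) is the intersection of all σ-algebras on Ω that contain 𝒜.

|σ(𝒜)| = 16.  σ(𝒜) = { {}, { A }, { C }, { D }, { A, C }, { A, D }, { C, D }, { A, C, D }, { B, E, F }, { A, B, E, F }, { B, C, E, F }, { B, D, E, F }, { A, B, C, E, F }, { A, B, D, E, F }, { B, C, D, E, F }, Ω }

Working:
Begin from { {}, { A }, { A, D }, { A, B, D, E, F }, Ω } (that is, 𝒜 plus ∅ and Ω).
Iteration 1 (3 new):
  { C }  = { A, B, D, E, F }ᶜ
  { B, C, E, F }  = { A, D }ᶜ
  { B, C, D, E, F }  = { A }ᶜ
  |family| = 8
Iteration 2. New:
  { A, C }  = { C } ∪ { A }
  { A, C, D }  = { C } ∪ { A, D }
  { A, B, C, E, F }  = { B, C, E, F } ∪ { A }
  |family| = 11
Iteration 3: +3 →
  { D }  = { A, B, C, E, F }ᶜ
  { B, E, F }  = { A, C, D }ᶜ
  { B, D, E, F }  = { A, C }ᶜ
  |family| = 14
Iteration 4 (2 new):
  { C, D }  = { C } ∪ { D }
  { A, B, E, F }  = { B, E, F } ∪ { A }
  |family| = 16
After Iteration 5 the family is unchanged; done.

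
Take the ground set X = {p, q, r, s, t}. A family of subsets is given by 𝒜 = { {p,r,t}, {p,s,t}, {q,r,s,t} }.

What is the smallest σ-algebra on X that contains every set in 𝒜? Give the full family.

Take S₀ = 𝒜 ∪ {∅, X} = { {}, {p,r,t}, {p,s,t}, {q,r,s,t}, X }.
Iteration 1. New:
  {p}  = {q,r,s,t}ᶜ
  {q,r}  = {p,s,t}ᶜ
  {q,s}  = {p,r,t}ᶜ
  {p,r,s,t}  = {p,s,t} ∪ {p,r,t}
  [9 total]
Iteration 2 adds 6:
  {q}  = {p,r,s,t}ᶜ
  {p,q,r}  = {q,r} ∪ {p}
  {p,q,s}  = {q,s} ∪ {p}
  {q,r,s}  = {q,r} ∪ {q,s}
  {p,q,r,t}  = {p,r,t} ∪ {q,r}
  {p,q,s,t}  = {p,s,t} ∪ {q,s}
  [15 total]
Iteration 3: +7 →
  {r}  = {p,q,s,t}ᶜ
  {s}  = {p,q,r,t}ᶜ
  {p,q}  = {q} ∪ {p}
  {p,t}  = {q,r,s}ᶜ
  {r,t}  = {p,q,s}ᶜ
  {s,t}  = {p,q,r}ᶜ
  {p,q,r,s}  = {p,q,s} ∪ {q,r}
  [22 total]
Iteration 4: +8 →
  {t}  = {p,q,r,s}ᶜ
  {p,r}  = {r} ∪ {p}
  {p,s}  = {s} ∪ {p}
  {r,s}  = {r} ∪ {s}
  {p,q,t}  = {q} ∪ {p,t}
  {q,r,t}  = {q} ∪ {r,t}
  {q,s,t}  = {q} ∪ {s,t}
  {r,s,t}  = {p,q}ᶜ
  [30 total]
Iteration 5: 2 new —
  {q,t}  = {q} ∪ {t}
  {p,r,s}  = {r,s} ∪ {p,s}
  [32 total]
Iteration 6: stable.

Hence σ(𝒜) has 32 members: { {}, {p}, {q}, {r}, {s}, {t}, {p,q}, {p,r}, {p,s}, {p,t}, {q,r}, {q,s}, {q,t}, {r,s}, {r,t}, {s,t}, {p,q,r}, {p,q,s}, {p,q,t}, {p,r,s}, {p,r,t}, {p,s,t}, {q,r,s}, {q,r,t}, {q,s,t}, {r,s,t}, {p,q,r,s}, {p,q,r,t}, {p,q,s,t}, {p,r,s,t}, {q,r,s,t}, X }.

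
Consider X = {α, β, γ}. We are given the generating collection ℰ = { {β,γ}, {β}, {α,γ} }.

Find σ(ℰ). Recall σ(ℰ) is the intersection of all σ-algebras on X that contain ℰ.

Take S₀ = ℰ ∪ {∅, X} = { {}, {β}, {α,γ}, {β,γ}, X }.
Round 1: 1 new —
  {α}  = {β,γ}ᶜ
  — 6 sets.
Round 2. New:
  {α,β}  = {β} ∪ {α}
  — 7 sets.
Round 3. New:
  {γ}  = {α,β}ᶜ
  — 8 sets.
Round 4: already closed under ᶜ and ∪.

σ(ℰ) = { {}, {α}, {β}, {γ}, {α,β}, {α,γ}, {β,γ}, X }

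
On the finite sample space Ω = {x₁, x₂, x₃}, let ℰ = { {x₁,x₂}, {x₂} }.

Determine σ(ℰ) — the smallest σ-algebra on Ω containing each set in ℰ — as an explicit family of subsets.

Answer: σ(ℰ) = { ∅, {x₁}, {x₂}, {x₃}, {x₁,x₂}, {x₁,x₃}, {x₂,x₃}, Ω }

Trace:
Initial family (4 sets): { ∅, {x₂}, {x₁,x₂}, Ω }.
Round 1. New:
  {x₃}  = complement {x₁,x₂}
  {x₁,x₃}  = complement {x₂}
  — 6 sets.
Round 2 adds 1:
  {x₂,x₃}  = {x₃} ∪ {x₂}
  — 7 sets.
Round 3 (1 new):
  {x₁}  = complement {x₂,x₃}
  — 8 sets.
Round 4: already closed under ᶜ and ∪.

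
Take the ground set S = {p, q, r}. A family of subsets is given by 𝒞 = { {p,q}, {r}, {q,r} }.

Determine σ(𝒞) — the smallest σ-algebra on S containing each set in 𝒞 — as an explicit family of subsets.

Answer: σ(𝒞) = { ∅, {p}, {q}, {r}, {p,q}, {p,r}, {q,r}, S }

Check:
Begin from { ∅, {r}, {p,q}, {q,r}, S } (that is, 𝒞 plus ∅ and S).
Step 1 (1 new):
  {p}  = ᶜ of {q,r}
  |family| = 6
Step 2: 1 new —
  {p,r}  = {r} ∪ {p}
  |family| = 7
Step 3. New:
  {q}  = ᶜ of {p,r}
  |family| = 8
Step 4: stable.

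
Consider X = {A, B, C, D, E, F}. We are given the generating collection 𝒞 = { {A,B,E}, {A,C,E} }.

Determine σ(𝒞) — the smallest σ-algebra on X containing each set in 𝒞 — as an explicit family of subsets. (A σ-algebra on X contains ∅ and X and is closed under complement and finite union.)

σ(𝒞) = { {}, {B}, {C}, {A,E}, {B,C}, {D,F}, {A,B,E}, {A,C,E}, {B,D,F}, {C,D,F}, {A,B,C,E}, {A,D,E,F}, {B,C,D,F}, {A,B,D,E,F}, {A,C,D,E,F}, X }

Working:
Start: 𝒞 ∪ {∅, X} = { {}, {A,B,E}, {A,C,E}, X }.
Pass 1. New:
  {B,D,F}  = X∖{A,C,E}
  {C,D,F}  = X∖{A,B,E}
  {A,B,C,E}  = {A,C,E} ∪ {A,B,E}
  (now 7)
Pass 2 (4 new):
  {D,F}  = X∖{A,B,C,E}
  {B,C,D,F}  = {B,D,F} ∪ {C,D,F}
  {A,B,D,E,F}  = {B,D,F} ∪ {A,B,E}
  {A,C,D,E,F}  = {A,C,E} ∪ {C,D,F}
  (now 11)
Pass 3 (3 new):
  {B}  = X∖{A,C,D,E,F}
  {C}  = X∖{A,B,D,E,F}
  {A,E}  = X∖{B,C,D,F}
  (now 14)
Pass 4. New:
  {B,C}  = {C} ∪ {B}
  {A,D,E,F}  = {A,E} ∪ {D,F}
  (now 16)
Pass 5 adds nothing — fixpoint reached.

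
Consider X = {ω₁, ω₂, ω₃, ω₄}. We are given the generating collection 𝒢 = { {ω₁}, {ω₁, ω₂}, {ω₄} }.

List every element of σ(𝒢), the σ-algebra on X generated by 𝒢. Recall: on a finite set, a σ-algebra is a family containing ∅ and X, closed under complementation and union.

σ(𝒢) (16 sets): { ∅, {ω₁}, {ω₂}, {ω₃}, {ω₄}, {ω₁, ω₂}, {ω₁, ω₃}, {ω₁, ω₄}, {ω₂, ω₃}, {ω₂, ω₄}, {ω₃, ω₄}, {ω₁, ω₂, ω₃}, {ω₁, ω₂, ω₄}, {ω₁, ω₃, ω₄}, {ω₂, ω₃, ω₄}, X }

Check:
Start: 𝒢 ∪ {∅, X} = { ∅, {ω₁}, {ω₄}, {ω₁, ω₂}, X }.
Step 1: +5 →
  {ω₁, ω₄}  = {ω₄} ∪ {ω₁}
  {ω₃, ω₄}  = X∖{ω₁, ω₂}
  {ω₁, ω₂, ω₃}  = X∖{ω₄}
  {ω₁, ω₂, ω₄}  = {ω₁, ω₂} ∪ {ω₄}
  {ω₂, ω₃, ω₄}  = X∖{ω₁}
  [10 total]
Step 2 adds 3:
  {ω₃}  = X∖{ω₁, ω₂, ω₄}
  {ω₂, ω₃}  = X∖{ω₁, ω₄}
  {ω₁, ω₃, ω₄}  = {ω₃, ω₄} ∪ {ω₁, ω₄}
  [13 total]
Step 3: +2 →
  {ω₂}  = X∖{ω₁, ω₃, ω₄}
  {ω₁, ω₃}  = {ω₃} ∪ {ω₁}
  [15 total]
Step 4: +1 →
  {ω₂, ω₄}  = X∖{ω₁, ω₃}
  [16 total]
Step 5: no new sets; the family is a σ-algebra.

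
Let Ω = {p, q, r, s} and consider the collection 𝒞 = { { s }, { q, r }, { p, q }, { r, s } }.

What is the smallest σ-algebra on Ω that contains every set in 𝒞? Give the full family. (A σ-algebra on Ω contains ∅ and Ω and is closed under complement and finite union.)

|σ(𝒞)| = 16.  σ(𝒞) = { ∅, { p }, { q }, { r }, { s }, { p, q }, { p, r }, { p, s }, { q, r }, { q, s }, { r, s }, { p, q, r }, { p, q, s }, { p, r, s }, { q, r, s }, Ω }

Working:
Seed the family with 𝒞 together with ∅ and Ω: { ∅, { s }, { p, q }, { q, r }, { r, s }, Ω }.
Round 1. New:
  { p, s }  = ᶜ of { q, r }
  { p, q, r }  = ᶜ of { s }
  { p, q, s }  = { p, q } ∪ { s }
  { q, r, s }  = { r, s } ∪ { q, r }
  — 10 sets.
Round 2. New:
  { p }  = ᶜ of { q, r, s }
  { r }  = ᶜ of { p, q, s }
  { p, r, s }  = { r, s } ∪ { p, s }
  — 13 sets.
Round 3. New:
  { q }  = ᶜ of { p, r, s }
  { p, r }  = { r } ∪ { p }
  — 15 sets.
Round 4: +1 →
  { q, s }  = ᶜ of { p, r }
  — 16 sets.
Round 5: stable.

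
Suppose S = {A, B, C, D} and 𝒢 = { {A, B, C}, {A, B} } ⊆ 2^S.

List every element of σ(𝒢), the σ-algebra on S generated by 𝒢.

Take S₀ = 𝒢 ∪ {∅, S} = { ∅, {A, B}, {A, B, C}, S }.
Pass 1 adds 2:
  {D}  = complement {A, B, C}
  {C, D}  = complement {A, B}
  (now 6)
Pass 2 (1 new):
  {A, B, D}  = {A, B} ∪ {D}
  (now 7)
Pass 3 adds 1:
  {C}  = complement {A, B, D}
  (now 8)
Pass 4: no new sets; the family is a σ-algebra.

σ(𝒢) = { ∅, {C}, {D}, {A, B}, {C, D}, {A, B, C}, {A, B, D}, S }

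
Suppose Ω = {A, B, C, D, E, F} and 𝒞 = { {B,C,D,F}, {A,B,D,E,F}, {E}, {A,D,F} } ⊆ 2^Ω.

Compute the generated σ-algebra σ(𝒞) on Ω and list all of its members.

Answer: σ(𝒞) = { ∅, {A}, {B}, {C}, {E}, {A,B}, {A,C}, {A,E}, {B,C}, {B,E}, {C,E}, {D,F}, {A,B,C}, {A,B,E}, {A,C,E}, {A,D,F}, {B,C,E}, {B,D,F}, {C,D,F}, {D,E,F}, {A,B,C,E}, {A,B,D,F}, {A,C,D,F}, {A,D,E,F}, {B,C,D,F}, {B,D,E,F}, {C,D,E,F}, {A,B,C,D,F}, {A,B,D,E,F}, {A,C,D,E,F}, {B,C,D,E,F}, Ω }

Trace:
Begin from { ∅, {E}, {A,D,F}, {B,C,D,F}, {A,B,D,E,F}, Ω } (that is, 𝒞 plus ∅ and Ω).
Pass 1: 6 new —
  {C}  = ᶜ of {A,B,D,E,F}
  {A,E}  = ᶜ of {B,C,D,F}
  {B,C,E}  = ᶜ of {A,D,F}
  {A,D,E,F}  = {A,D,F} ∪ {E}
  {A,B,C,D,F}  = ᶜ of {E}
  {B,C,D,E,F}  = {B,C,D,F} ∪ {E}
  [12 total]
Pass 2. New:
  {A}  = ᶜ of {B,C,D,E,F}
  {B,C}  = ᶜ of {A,D,E,F}
  {C,E}  = {E} ∪ {C}
  {A,C,E}  = {C} ∪ {A,E}
  {A,B,C,E}  = {B,C,E} ∪ {A,E}
  {A,C,D,F}  = {A,D,F} ∪ {C}
  {A,C,D,E,F}  = {A,D,E,F} ∪ {C}
  [19 total]
Pass 3 (7 new):
  {B}  = ᶜ of {A,C,D,E,F}
  {A,C}  = {C} ∪ {A}
  {B,E}  = ᶜ of {A,C,D,F}
  {D,F}  = ᶜ of {A,B,C,E}
  {A,B,C}  = {B,C} ∪ {A}
  {B,D,F}  = ᶜ of {A,C,E}
  {A,B,D,F}  = ᶜ of {C,E}
  [26 total]
Pass 4: 6 new —
  {A,B}  = {B} ∪ {A}
  {A,B,E}  = {B,E} ∪ {A,E}
  {C,D,F}  = {C} ∪ {D,F}
  {D,E,F}  = ᶜ of {A,B,C}
  {B,D,E,F}  = ᶜ of {A,C}
  {C,D,E,F}  = {C,E} ∪ {D,F}
  [32 total]
Pass 5: closed — nothing new.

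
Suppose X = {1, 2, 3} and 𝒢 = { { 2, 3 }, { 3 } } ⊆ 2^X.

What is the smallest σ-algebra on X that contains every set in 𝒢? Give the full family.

|σ(𝒢)| = 8.  σ(𝒢) = { {  }, { 1 }, { 2 }, { 3 }, { 1, 2 }, { 1, 3 }, { 2, 3 }, X }

Check:
Take S₀ = 𝒢 ∪ {∅, X} = { {  }, { 3 }, { 2, 3 }, X }.
Round 1: 2 new —
  { 1 }  = ᶜ of { 2, 3 }
  { 1, 2 }  = ᶜ of { 3 }
  — 6 sets.
Round 2 (1 new):
  { 1, 3 }  = { 3 } ∪ { 1 }
  — 7 sets.
Round 3 (1 new):
  { 2 }  = ᶜ of { 1, 3 }
  — 8 sets.
Round 4: closed — nothing new.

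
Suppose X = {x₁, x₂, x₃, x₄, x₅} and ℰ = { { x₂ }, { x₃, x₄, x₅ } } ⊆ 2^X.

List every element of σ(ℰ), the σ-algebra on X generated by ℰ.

Answer: σ(ℰ) = { ∅, { x₁ }, { x₂ }, { x₁, x₂ }, { x₃, x₄, x₅ }, { x₁, x₃, x₄, x₅ }, { x₂, x₃, x₄, x₅ }, X }

Working:
Start: ℰ ∪ {∅, X} = { ∅, { x₂ }, { x₃, x₄, x₅ }, X }.
Step 1: +3 →
  { x₁, x₂ }  = complement { x₃, x₄, x₅ }
  { x₁, x₃, x₄, x₅ }  = complement { x₂ }
  { x₂, x₃, x₄, x₅ }  = { x₂ } ∪ { x₃, x₄, x₅ }
  (now 7)
Step 2: 1 new —
  { x₁ }  = complement { x₂, x₃, x₄, x₅ }
  (now 8)
Step 3: no new sets; the family is a σ-algebra.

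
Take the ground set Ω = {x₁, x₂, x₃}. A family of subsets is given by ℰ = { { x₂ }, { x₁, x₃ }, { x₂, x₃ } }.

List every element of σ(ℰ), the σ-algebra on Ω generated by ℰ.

Answer: σ(ℰ) = { ∅, { x₁ }, { x₂ }, { x₃ }, { x₁, x₂ }, { x₁, x₃ }, { x₂, x₃ }, Ω }

Derivation:
Seed the family with ℰ together with ∅ and Ω: { ∅, { x₂ }, { x₁, x₃ }, { x₂, x₃ }, Ω }.
Pass 1. New:
  { x₁ }  = ᶜ of { x₂, x₃ }
  |family| = 6
Pass 2. New:
  { x₁, x₂ }  = { x₂ } ∪ { x₁ }
  |family| = 7
Pass 3 adds 1:
  { x₃ }  = ᶜ of { x₁, x₂ }
  |family| = 8
After Pass 4 the family is unchanged; done.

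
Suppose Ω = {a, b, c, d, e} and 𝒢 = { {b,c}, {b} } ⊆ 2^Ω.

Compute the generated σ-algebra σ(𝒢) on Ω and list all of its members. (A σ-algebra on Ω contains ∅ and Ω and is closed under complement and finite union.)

Seed the family with 𝒢 together with ∅ and Ω: { ∅, {b}, {b,c}, Ω }.
Pass 1: +2 →
  {a,d,e}  = Ω∖{b,c}
  {a,c,d,e}  = Ω∖{b}
Pass 2. New:
  {a,b,d,e}  = {a,d,e} ∪ {b}
Pass 3: 1 new —
  {c}  = Ω∖{a,b,d,e}
Pass 4: stable.

σ(𝒢) = { ∅, {b}, {c}, {b,c}, {a,d,e}, {a,b,d,e}, {a,c,d,e}, Ω }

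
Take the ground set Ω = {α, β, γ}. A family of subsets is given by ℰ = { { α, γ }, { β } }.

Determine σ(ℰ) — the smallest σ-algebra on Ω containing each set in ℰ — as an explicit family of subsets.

Seed the family with ℰ together with ∅ and Ω: { ∅, { β }, { α, γ }, Ω }.
Pass 1: closed — nothing new.

|σ(ℰ)| = 4.  σ(ℰ) = { ∅, { β }, { α, γ }, Ω }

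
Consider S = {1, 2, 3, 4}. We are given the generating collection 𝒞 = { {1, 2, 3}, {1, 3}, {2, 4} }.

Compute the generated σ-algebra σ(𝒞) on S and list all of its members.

σ(𝒞) = { {}, {2}, {4}, {1, 3}, {2, 4}, {1, 2, 3}, {1, 3, 4}, S }

Check:
Take S₀ = 𝒞 ∪ {∅, S} = { {}, {1, 3}, {2, 4}, {1, 2, 3}, S }.
Round 1: 1 new —
  {4}  = {1, 2, 3}ᶜ
  |family| = 6
Round 2 adds 1:
  {1, 3, 4}  = {4} ∪ {1, 3}
  |family| = 7
Round 3: +1 →
  {2}  = {1, 3, 4}ᶜ
  |family| = 8
Round 4: already closed under ᶜ and ∪.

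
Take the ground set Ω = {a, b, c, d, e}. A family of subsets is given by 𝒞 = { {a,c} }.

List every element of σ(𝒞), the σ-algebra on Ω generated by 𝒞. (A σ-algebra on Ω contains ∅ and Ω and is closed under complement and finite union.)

Begin from { ∅, {a,c}, Ω } (that is, 𝒞 plus ∅ and Ω).
Round 1: +1 →
  {b,d,e}  = Ω∖{a,c}
  (now 4)
Round 2: no new sets; the family is a σ-algebra.

|σ(𝒞)| = 4.  σ(𝒞) = { ∅, {a,c}, {b,d,e}, Ω }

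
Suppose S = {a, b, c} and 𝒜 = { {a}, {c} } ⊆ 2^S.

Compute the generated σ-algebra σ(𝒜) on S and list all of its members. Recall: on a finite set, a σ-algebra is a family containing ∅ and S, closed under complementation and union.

σ(𝒜) = { ∅, {a}, {b}, {c}, {a, b}, {a, c}, {b, c}, S }

Check:
Take S₀ = 𝒜 ∪ {∅, S} = { ∅, {a}, {c}, S }.
Pass 1: +3 →
  {a, b}  = complement {c}
  {a, c}  = {c} ∪ {a}
  {b, c}  = complement {a}
  |family| = 7
Pass 2 adds 1:
  {b}  = complement {a, c}
  |family| = 8
Pass 3 adds nothing — fixpoint reached.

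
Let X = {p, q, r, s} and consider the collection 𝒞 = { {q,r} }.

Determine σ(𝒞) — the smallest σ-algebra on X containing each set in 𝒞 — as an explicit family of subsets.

Start: 𝒞 ∪ {∅, X} = { {}, {q,r}, X }.
Step 1: 1 new —
  {p,s}  = ᶜ of {q,r}
Step 2: closed — nothing new.

σ(𝒞) = { {}, {p,s}, {q,r}, X }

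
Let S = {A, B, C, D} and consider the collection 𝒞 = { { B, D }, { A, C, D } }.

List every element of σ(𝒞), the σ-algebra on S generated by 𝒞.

Start: 𝒞 ∪ {∅, S} = { {}, { B, D }, { A, C, D }, S }.
Step 1. New:
  { B }  = ᶜ of { A, C, D }
  { A, C }  = ᶜ of { B, D }
  [6 total]
Step 2 adds 1:
  { A, B, C }  = { A, C } ∪ { B }
  [7 total]
Step 3 (1 new):
  { D }  = ᶜ of { A, B, C }
  [8 total]
Step 4: already closed under ᶜ and ∪.

σ(𝒞) = { {}, { B }, { D }, { A, C }, { B, D }, { A, B, C }, { A, C, D }, S }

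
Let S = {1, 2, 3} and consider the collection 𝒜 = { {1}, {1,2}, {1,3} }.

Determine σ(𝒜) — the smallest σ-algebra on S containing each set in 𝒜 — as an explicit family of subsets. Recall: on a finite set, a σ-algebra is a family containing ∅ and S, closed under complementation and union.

Seed the family with 𝒜 together with ∅ and S: { {}, {1}, {1,2}, {1,3}, S }.
Round 1 (3 new):
  {2}  = complement {1,3}
  {3}  = complement {1,2}
  {2,3}  = complement {1}
  (now 8)
Round 2 adds nothing — fixpoint reached.

Therefore σ(𝒜) = { {}, {1}, {2}, {3}, {1,2}, {1,3}, {2,3}, S } (|σ(𝒜)| = 8).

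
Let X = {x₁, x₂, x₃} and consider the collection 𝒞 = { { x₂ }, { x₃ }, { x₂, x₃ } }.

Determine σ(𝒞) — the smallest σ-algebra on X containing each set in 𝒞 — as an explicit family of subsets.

σ(𝒞) (8 sets): { {  }, { x₁ }, { x₂ }, { x₃ }, { x₁, x₂ }, { x₁, x₃ }, { x₂, x₃ }, X }

Trace:
Take S₀ = 𝒞 ∪ {∅, X} = { {  }, { x₂ }, { x₃ }, { x₂, x₃ }, X }.
Step 1 adds 3:
  { x₁ }  = complement { x₂, x₃ }
  { x₁, x₂ }  = complement { x₃ }
  { x₁, x₃ }  = complement { x₂ }
  |family| = 8
Step 2: already closed under ᶜ and ∪.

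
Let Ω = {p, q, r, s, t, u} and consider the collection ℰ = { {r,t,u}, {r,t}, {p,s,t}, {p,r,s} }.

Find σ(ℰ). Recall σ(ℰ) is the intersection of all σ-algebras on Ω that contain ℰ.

σ(ℰ) = { {}, {q}, {r}, {t}, {u}, {p,s}, {q,r}, {q,t}, {q,u}, {r,t}, {r,u}, {t,u}, {p,q,s}, {p,r,s}, {p,s,t}, {p,s,u}, {q,r,t}, {q,r,u}, {q,t,u}, {r,t,u}, {p,q,r,s}, {p,q,s,t}, {p,q,s,u}, {p,r,s,t}, {p,r,s,u}, {p,s,t,u}, {q,r,t,u}, {p,q,r,s,t}, {p,q,r,s,u}, {p,q,s,t,u}, {p,r,s,t,u}, Ω }

Working:
Begin from { {}, {r,t}, {p,r,s}, {p,s,t}, {r,t,u}, Ω } (that is, ℰ plus ∅ and Ω).
Round 1: +6 →
  {p,q,s}  = {r,t,u}ᶜ
  {q,r,u}  = {p,s,t}ᶜ
  {q,t,u}  = {p,r,s}ᶜ
  {p,q,s,u}  = {r,t}ᶜ
  {p,r,s,t}  = {p,s,t} ∪ {p,r,s}
  {p,r,s,t,u}  = {p,s,t} ∪ {r,t,u}
  (now 12)
Round 2 (8 new):
  {q}  = {p,r,s,t,u}ᶜ
  {q,u}  = {p,r,s,t}ᶜ
  {p,q,r,s}  = {p,q,s} ∪ {p,r,s}
  {p,q,s,t}  = {p,s,t} ∪ {p,q,s}
  {q,r,t,u}  = {q,r,u} ∪ {q,t,u}
  {p,q,r,s,t}  = {p,q,s} ∪ {p,r,s,t}
  {p,q,r,s,u}  = {p,q,s,u} ∪ {q,r,u}
  {p,q,s,t,u}  = {p,s,t} ∪ {p,q,s,u}
  (now 20)
Round 3 adds 7:
  {r}  = {p,q,s,t,u}ᶜ
  {t}  = {p,q,r,s,u}ᶜ
  {u}  = {p,q,r,s,t}ᶜ
  {p,s}  = {q,r,t,u}ᶜ
  {r,u}  = {p,q,s,t}ᶜ
  {t,u}  = {p,q,r,s}ᶜ
  {q,r,t}  = {q} ∪ {r,t}
  (now 27)
Round 4 (5 new):
  {q,r}  = {q} ∪ {r}
  {q,t}  = {q} ∪ {t}
  {p,s,u}  = {q,r,t}ᶜ
  {p,r,s,u}  = {u} ∪ {p,r,s}
  {p,s,t,u}  = {p,s,t} ∪ {t,u}
  (now 32)
Round 5: no new sets; the family is a σ-algebra.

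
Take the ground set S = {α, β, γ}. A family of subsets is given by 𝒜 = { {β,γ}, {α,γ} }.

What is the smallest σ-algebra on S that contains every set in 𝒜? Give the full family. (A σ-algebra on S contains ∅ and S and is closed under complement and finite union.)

Initial family (4 sets): { {}, {α,γ}, {β,γ}, S }.
Pass 1 (2 new):
  {α}  = {β,γ}ᶜ
  {β}  = {α,γ}ᶜ
  — 6 sets.
Pass 2: +1 →
  {α,β}  = {β} ∪ {α}
  — 7 sets.
Pass 3: 1 new —
  {γ}  = {α,β}ᶜ
  — 8 sets.
Pass 4 adds nothing — fixpoint reached.

|σ(𝒜)| = 8.  σ(𝒜) = { {}, {α}, {β}, {γ}, {α,β}, {α,γ}, {β,γ}, S }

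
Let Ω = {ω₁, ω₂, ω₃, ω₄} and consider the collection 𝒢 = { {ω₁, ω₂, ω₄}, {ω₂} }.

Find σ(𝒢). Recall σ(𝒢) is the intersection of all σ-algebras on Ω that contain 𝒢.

Begin from { ∅, {ω₂}, {ω₁, ω₂, ω₄}, Ω } (that is, 𝒢 plus ∅ and Ω).
Round 1 adds 2:
  {ω₃}  = {ω₁, ω₂, ω₄}ᶜ
  {ω₁, ω₃, ω₄}  = {ω₂}ᶜ
  [6 total]
Round 2 (1 new):
  {ω₂, ω₃}  = {ω₃} ∪ {ω₂}
  [7 total]
Round 3 adds 1:
  {ω₁, ω₄}  = {ω₂, ω₃}ᶜ
  [8 total]
Round 4: closed — nothing new.

Therefore σ(𝒢) = { ∅, {ω₂}, {ω₃}, {ω₁, ω₄}, {ω₂, ω₃}, {ω₁, ω₂, ω₄}, {ω₁, ω₃, ω₄}, Ω } (|σ(𝒢)| = 8).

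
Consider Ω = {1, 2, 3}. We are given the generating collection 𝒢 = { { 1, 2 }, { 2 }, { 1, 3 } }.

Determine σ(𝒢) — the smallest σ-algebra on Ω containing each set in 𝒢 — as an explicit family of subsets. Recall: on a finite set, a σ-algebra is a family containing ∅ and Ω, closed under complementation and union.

|σ(𝒢)| = 8.  σ(𝒢) = { {  }, { 1 }, { 2 }, { 3 }, { 1, 2 }, { 1, 3 }, { 2, 3 }, Ω }

Working:
Take S₀ = 𝒢 ∪ {∅, Ω} = { {  }, { 2 }, { 1, 2 }, { 1, 3 }, Ω }.
Step 1: +1 →
  { 3 }  = { 1, 2 }ᶜ
  (now 6)
Step 2. New:
  { 2, 3 }  = { 3 } ∪ { 2 }
  (now 7)
Step 3: +1 →
  { 1 }  = { 2, 3 }ᶜ
  (now 8)
Step 4: closed — nothing new.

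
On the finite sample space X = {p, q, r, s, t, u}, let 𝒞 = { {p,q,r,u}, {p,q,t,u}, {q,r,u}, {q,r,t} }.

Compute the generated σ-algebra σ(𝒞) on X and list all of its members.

Begin from { {}, {q,r,t}, {q,r,u}, {p,q,r,u}, {p,q,t,u}, X } (that is, 𝒞 plus ∅ and X).
Pass 1: 6 new —
  {r,s}  = X∖{p,q,t,u}
  {s,t}  = X∖{p,q,r,u}
  {p,s,t}  = X∖{q,r,u}
  {p,s,u}  = X∖{q,r,t}
  {q,r,t,u}  = {q,r,t} ∪ {q,r,u}
  {p,q,r,t,u}  = {q,r,t} ∪ {p,q,r,u}
  (now 12)
Pass 2 (12 new):
  {s}  = X∖{p,q,r,t,u}
  {p,s}  = X∖{q,r,t,u}
  {r,s,t}  = {r,s} ∪ {s,t}
  {p,r,s,t}  = {p,s,t} ∪ {r,s}
  {p,r,s,u}  = {r,s} ∪ {p,s,u}
  {p,s,t,u}  = {p,s,t} ∪ {p,s,u}
  {q,r,s,t}  = {r,s} ∪ {q,r,t}
  {q,r,s,u}  = {r,s} ∪ {q,r,u}
  {p,q,r,s,t}  = {p,s,t} ∪ {q,r,t}
  {p,q,r,s,u}  = {r,s} ∪ {p,q,r,u}
  {p,q,s,t,u}  = {p,s,t} ∪ {p,q,t,u}
  {q,r,s,t,u}  = {r,s} ∪ {q,r,t,u}
  (now 24)
Pass 3. New:
  {p}  = X∖{q,r,s,t,u}
  {r}  = X∖{p,q,s,t,u}
  {t}  = X∖{p,q,r,s,u}
  {u}  = X∖{p,q,r,s,t}
  {p,t}  = X∖{q,r,s,u}
  {p,u}  = X∖{q,r,s,t}
  {q,r}  = X∖{p,s,t,u}
  {q,t}  = X∖{p,r,s,u}
  {q,u}  = X∖{p,r,s,t}
  {p,q,u}  = X∖{r,s,t}
  {p,r,s}  = {r,s} ∪ {p,s}
  {p,r,s,t,u}  = {r,s,t} ∪ {p,s,t,u}
  (now 36)
Pass 4: 23 new —
  {q}  = X∖{p,r,s,t,u}
  {p,r}  = {p} ∪ {r}
  {r,t}  = {t} ∪ {r}
  {r,u}  = {u} ∪ {r}
  {s,u}  = {u} ∪ {s}
  {t,u}  = {u} ∪ {t}
  {p,q,r}  = {p} ∪ {q,r}
  {p,q,t}  = {q,t} ∪ {p}
  {p,r,t}  = {r} ∪ {p,t}
  {p,r,u}  = {p,u} ∪ {r}
  {p,t,u}  = {p,u} ∪ {t}
  {q,r,s}  = {r,s} ∪ {q,r}
  {q,s,t}  = {q,t} ∪ {s,t}
  {q,s,u}  = {q,u} ∪ {s}
  {q,t,u}  = X∖{p,r,s}
  {r,s,u}  = {r,s} ∪ {u}
  {s,t,u}  = {u} ∪ {s,t}
  {p,q,r,s}  = {p,r,s} ∪ {q,r}
  {p,q,r,t}  = {p} ∪ {q,r,t}
  {p,q,s,t}  = {p,s,t} ∪ {q,t}
  {p,q,s,u}  = {p,s,u} ∪ {q,u}
  {q,s,t,u}  = {q,u} ∪ {s,t}
  {r,s,t,u}  = {r,s,t} ∪ {u}
  (now 59)
Pass 5: 5 new —
  {p,q}  = X∖{r,s,t,u}
  {q,s}  = {q} ∪ {s}
  {p,q,s}  = {q} ∪ {p,s}
  {r,t,u}  = {t,u} ∪ {r,t}
  {p,r,t,u}  = {t,u} ∪ {p,r,u}
  (now 64)
Pass 6: stable.

|σ(𝒞)| = 64.  σ(𝒞) = { {}, {p}, {q}, {r}, {s}, {t}, {u}, {p,q}, {p,r}, {p,s}, {p,t}, {p,u}, {q,r}, {q,s}, {q,t}, {q,u}, {r,s}, {r,t}, {r,u}, {s,t}, {s,u}, {t,u}, {p,q,r}, {p,q,s}, {p,q,t}, {p,q,u}, {p,r,s}, {p,r,t}, {p,r,u}, {p,s,t}, {p,s,u}, {p,t,u}, {q,r,s}, {q,r,t}, {q,r,u}, {q,s,t}, {q,s,u}, {q,t,u}, {r,s,t}, {r,s,u}, {r,t,u}, {s,t,u}, {p,q,r,s}, {p,q,r,t}, {p,q,r,u}, {p,q,s,t}, {p,q,s,u}, {p,q,t,u}, {p,r,s,t}, {p,r,s,u}, {p,r,t,u}, {p,s,t,u}, {q,r,s,t}, {q,r,s,u}, {q,r,t,u}, {q,s,t,u}, {r,s,t,u}, {p,q,r,s,t}, {p,q,r,s,u}, {p,q,r,t,u}, {p,q,s,t,u}, {p,r,s,t,u}, {q,r,s,t,u}, X }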